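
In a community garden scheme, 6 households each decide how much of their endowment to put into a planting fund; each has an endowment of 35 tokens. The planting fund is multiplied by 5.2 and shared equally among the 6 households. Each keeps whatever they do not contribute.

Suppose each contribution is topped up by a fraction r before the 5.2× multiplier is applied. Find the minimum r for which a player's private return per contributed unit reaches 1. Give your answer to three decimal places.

0.154

With matching at rate r, one contributed unit becomes (1 + r) in the planting fund and returns 5.2 × (1 + r) / 6 to the contributor.
Setting this equal to 1: 1 + r = 6/5.2 = 1.1538.
So the minimum matching rate is r = 1.1538 − 1 = 0.154.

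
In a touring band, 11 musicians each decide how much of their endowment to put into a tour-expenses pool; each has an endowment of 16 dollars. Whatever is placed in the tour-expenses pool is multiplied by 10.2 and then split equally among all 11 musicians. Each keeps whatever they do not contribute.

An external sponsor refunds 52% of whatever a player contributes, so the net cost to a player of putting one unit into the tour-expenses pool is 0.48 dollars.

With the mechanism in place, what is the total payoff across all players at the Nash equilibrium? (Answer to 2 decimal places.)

With the mechanism, a contributed unit returns (10.2/11) / 0.48 = 1.9318 per unit of net cost to the contributor — now above 1 — so contributing fully is weakly dominant for every player.
So the Nash equilibrium is full contribution by all 11; the group earns 11 × (16 × 0.52 + 10.2 × 16) = 1886.72.

1886.72 dollars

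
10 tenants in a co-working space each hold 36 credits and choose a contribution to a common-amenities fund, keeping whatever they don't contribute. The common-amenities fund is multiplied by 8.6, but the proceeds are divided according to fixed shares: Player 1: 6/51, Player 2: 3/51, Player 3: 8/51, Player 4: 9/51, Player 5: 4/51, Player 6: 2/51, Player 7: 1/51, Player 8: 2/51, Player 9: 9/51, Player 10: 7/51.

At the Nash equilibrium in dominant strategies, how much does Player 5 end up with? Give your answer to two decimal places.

157.41 credits

Player j's private return per contributed unit is 8.6 × (j's share). Contributing is weakly dominant for j when that share is at least 1/8.6 = 0.1163, and contributing 0 is dominant otherwise.
Player 1, Player 3, Player 4, Player 9 and Player 10 are above the threshold, contributing 36 each; the remaining 5 contribute 0. Total contributed: 180.
Player 5 keeps 36 and receives 8.6 × 180 × 4/51 = 121.41 from the common-amenities fund, for a payoff of 157.41.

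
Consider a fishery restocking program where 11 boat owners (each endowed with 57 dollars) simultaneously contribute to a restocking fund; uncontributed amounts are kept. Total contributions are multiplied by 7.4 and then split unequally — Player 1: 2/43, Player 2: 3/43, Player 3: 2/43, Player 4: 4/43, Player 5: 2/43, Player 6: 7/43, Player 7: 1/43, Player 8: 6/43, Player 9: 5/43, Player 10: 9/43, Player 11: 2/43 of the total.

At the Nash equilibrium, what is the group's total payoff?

1721.40 dollars

Player j's private return per contributed unit is 7.4 × (j's share). Contributing is weakly dominant for j when that share is at least 1/7.4 = 0.1351, and contributing 0 is dominant otherwise.
The shares above 0.1351 belong to Player 6, Player 8 and Player 10, contributing 57 each; the remaining 8 contribute 0. Total contributed: 171.
The restocking fund pays out 7.4 × 171 = 1265.40 in total (split across the unequal shares, but the aggregate is all that matters for the group sum).
The 8 free-riders keep 57 each, adding 456. Group total = 456 + 1265.40 = 1721.40.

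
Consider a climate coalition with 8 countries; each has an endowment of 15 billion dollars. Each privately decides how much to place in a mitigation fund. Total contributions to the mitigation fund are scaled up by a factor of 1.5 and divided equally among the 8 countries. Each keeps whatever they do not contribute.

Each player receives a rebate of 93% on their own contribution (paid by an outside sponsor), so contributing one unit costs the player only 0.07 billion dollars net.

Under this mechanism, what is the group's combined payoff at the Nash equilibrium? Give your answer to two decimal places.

291.60 billion dollars

The effective private return per unit is now (1.5/8) / 0.07 = 2.6786 > 1, so every player's dominant strategy flips to full contribution.
At the Nash equilibrium everyone contributes 15. Group total payoff = 8 × (15 × 0.93 + 1.5 × 15) = 291.60.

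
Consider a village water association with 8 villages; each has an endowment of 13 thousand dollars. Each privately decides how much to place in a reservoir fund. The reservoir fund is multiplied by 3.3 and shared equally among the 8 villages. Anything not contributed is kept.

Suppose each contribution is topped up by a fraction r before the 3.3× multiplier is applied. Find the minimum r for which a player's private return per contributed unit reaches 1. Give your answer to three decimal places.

1.424

With matching at rate r, one contributed unit becomes (1 + r) in the reservoir fund and returns 3.3 × (1 + r) / 8 to the contributor.
Setting this equal to 1: 1 + r = 8/3.3 = 2.4242.
So the minimum matching rate is r = 2.4242 − 1 = 1.424.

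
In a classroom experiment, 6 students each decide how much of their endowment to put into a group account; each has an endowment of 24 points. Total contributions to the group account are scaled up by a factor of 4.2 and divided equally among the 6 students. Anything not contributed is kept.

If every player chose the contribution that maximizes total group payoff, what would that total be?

604.80 points

Each contributed unit returns 4.200 to the group as a whole (0.7000 to each of 6 players), which exceeds 1, so the social optimum is full contribution: group total = 4.200 × 144 = 604.80.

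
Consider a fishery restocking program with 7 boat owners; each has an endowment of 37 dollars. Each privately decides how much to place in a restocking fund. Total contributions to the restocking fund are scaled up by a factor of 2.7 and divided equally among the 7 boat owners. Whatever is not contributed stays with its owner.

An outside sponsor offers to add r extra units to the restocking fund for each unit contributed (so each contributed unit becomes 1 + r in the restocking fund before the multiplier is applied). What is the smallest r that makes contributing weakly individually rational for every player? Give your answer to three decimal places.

With matching at rate r, one contributed unit becomes (1 + r) in the restocking fund and returns 2.7 × (1 + r) / 7 to the contributor.
Setting this equal to 1: 1 + r = 7/2.7 = 2.5926.
So the minimum matching rate is r = 2.5926 − 1 = 1.593.

1.593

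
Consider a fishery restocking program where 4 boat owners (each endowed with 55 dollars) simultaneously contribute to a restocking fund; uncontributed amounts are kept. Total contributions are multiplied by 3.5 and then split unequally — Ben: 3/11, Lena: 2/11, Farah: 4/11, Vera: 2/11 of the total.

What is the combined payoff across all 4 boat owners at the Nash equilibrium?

Player j's private return per contributed unit is 3.5 × (j's share). Contributing is weakly dominant for j when that share is at least 1/3.5 = 0.2857, and contributing 0 is dominant otherwise.
Only Farah (4/11) clears that bar, contributing 55; the remaining 3 contribute 0. Total contributed: 55.
The restocking fund pays out 3.5 × 55 = 192.50 in total (split across the unequal shares, but the aggregate is all that matters for the group sum).
The 3 free-riders keep 55 each, adding 165. Group total = 165 + 192.50 = 357.50.

357.50 dollars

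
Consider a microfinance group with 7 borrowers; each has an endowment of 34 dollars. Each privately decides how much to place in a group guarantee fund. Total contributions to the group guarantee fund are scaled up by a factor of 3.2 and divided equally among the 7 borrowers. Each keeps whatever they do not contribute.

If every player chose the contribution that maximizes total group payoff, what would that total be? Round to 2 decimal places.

761.60 dollars

Each contributed unit returns 3.200 to the group as a whole (0.4571 to each of 7 players), which exceeds 1, so the social optimum is full contribution: group total = 3.200 × 238 = 761.60.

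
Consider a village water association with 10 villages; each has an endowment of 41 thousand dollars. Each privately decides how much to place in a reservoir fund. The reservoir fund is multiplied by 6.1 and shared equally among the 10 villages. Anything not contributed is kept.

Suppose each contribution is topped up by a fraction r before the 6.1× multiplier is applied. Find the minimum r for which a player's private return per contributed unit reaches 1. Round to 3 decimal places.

With matching at rate r, one contributed unit becomes (1 + r) in the reservoir fund and returns 6.1 × (1 + r) / 10 to the contributor.
Setting this equal to 1: 1 + r = 10/6.1 = 1.6393.
So the minimum matching rate is r = 1.6393 − 1 = 0.639.

0.639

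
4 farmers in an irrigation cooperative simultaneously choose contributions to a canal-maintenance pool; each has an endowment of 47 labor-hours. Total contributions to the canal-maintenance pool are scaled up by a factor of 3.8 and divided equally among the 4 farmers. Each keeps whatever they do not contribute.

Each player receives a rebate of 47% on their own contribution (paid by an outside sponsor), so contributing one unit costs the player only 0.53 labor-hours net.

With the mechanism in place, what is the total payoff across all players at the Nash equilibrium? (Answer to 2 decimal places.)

With the mechanism, a contributed unit returns (3.8/4) / 0.53 = 1.7925 per unit of net cost to the contributor — now above 1 — so contributing fully is weakly dominant for every player.
So the Nash equilibrium is full contribution by all 4; the group earns 4 × (47 × 0.47 + 3.8 × 47) = 802.76.

802.76 labor-hours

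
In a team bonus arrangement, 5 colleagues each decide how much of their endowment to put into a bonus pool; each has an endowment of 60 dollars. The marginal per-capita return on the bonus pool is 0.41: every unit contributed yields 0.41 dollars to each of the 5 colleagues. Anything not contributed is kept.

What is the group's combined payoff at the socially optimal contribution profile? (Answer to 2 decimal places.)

615.00 dollars

Each contributed unit returns 2.050 to the group as a whole (0.41 to each of 5 players), which exceeds 1, so the social optimum is full contribution: group total = 2.050 × 300 = 615.00.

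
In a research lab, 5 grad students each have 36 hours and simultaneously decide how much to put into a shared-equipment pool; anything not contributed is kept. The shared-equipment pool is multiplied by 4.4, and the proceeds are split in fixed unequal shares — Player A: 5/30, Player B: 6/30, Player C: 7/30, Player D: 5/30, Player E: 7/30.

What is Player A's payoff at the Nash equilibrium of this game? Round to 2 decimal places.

For player j, contributing a unit is worthwhile iff 4.4 × (j's share) ≥ 1, i.e. iff j's share is at least 0.2273.
The shares above 0.2273 belong to Player C and Player E, contributing 36 each; the remaining 3 contribute 0. Total contributed: 72.
Player A keeps 36 and receives 4.4 × 72 × 5/30 = 52.80 from the shared-equipment pool, for a payoff of 88.80.

88.80 hours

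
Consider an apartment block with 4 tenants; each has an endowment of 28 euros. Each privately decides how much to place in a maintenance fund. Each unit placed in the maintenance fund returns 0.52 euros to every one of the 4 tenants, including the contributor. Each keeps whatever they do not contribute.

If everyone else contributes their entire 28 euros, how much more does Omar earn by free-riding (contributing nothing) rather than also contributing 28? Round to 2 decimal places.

13.44 euros

Switching from a contribution of 28 to 0 lets Omar keep an extra 28 euros, but lowers the maintenance fund by 28, which costs Omar their own share of that drop: 0.52 × 28 = 14.56.
Net gain = 28 − 14.56 = 13.44. The private return per contributed unit (0.52) is below 1, so free-riding is indeed the best response regardless of what the others do.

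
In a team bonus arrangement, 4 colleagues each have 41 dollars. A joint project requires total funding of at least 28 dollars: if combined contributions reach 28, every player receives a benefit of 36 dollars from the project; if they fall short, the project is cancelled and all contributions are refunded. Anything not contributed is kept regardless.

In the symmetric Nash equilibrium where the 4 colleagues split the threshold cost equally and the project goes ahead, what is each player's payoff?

Equal share of the threshold: 28/4 = 7.
At this profile no one gains by cutting their contribution: any cut drops the total below 28, the project is cancelled, contributions are refunded, and the deviator ends with 41, which is less than 41 − 7 + 36 = 70. Contributing more than 7 just wastes the excess. So contributing exactly 7 is a best response.
Each player's payoff: 41 − 7 + 36 = 70.

70 dollars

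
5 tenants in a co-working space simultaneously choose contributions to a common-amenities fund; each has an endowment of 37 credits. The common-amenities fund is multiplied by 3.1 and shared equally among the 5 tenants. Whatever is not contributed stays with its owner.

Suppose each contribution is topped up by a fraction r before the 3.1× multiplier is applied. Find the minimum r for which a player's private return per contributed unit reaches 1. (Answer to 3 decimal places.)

With matching at rate r, one contributed unit becomes (1 + r) in the common-amenities fund and returns 3.1 × (1 + r) / 5 to the contributor.
Setting this equal to 1: 1 + r = 5/3.1 = 1.6129.
So the minimum matching rate is r = 1.6129 − 1 = 0.613.

0.613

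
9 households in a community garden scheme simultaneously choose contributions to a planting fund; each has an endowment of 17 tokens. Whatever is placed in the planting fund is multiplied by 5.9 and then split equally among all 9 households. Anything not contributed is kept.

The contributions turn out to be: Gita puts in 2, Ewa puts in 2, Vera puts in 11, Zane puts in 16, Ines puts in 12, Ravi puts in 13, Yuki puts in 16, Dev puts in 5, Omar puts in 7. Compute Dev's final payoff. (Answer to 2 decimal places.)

67.07 tokens

Total contributed: 2 + 2 + 11 + 16 + 12 + 13 + 16 + 5 + 7 = 84.
Each receives 5.9 × 84 / 9 = 55.07 from the planting fund.
Dev keeps 17 − 5 = 12, so Dev's payoff is 12 + 55.07 = 67.07.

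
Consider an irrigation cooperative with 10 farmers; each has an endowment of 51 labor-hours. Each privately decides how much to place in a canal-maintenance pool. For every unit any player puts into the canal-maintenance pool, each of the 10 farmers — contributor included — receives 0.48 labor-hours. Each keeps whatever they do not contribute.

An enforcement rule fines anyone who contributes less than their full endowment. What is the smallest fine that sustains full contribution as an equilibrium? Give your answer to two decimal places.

26.52 labor-hours

Given the others contribute fully, the best deviation is to contribute 0 (any partial contribution still incurs the fine and gives up units whose private return 0.48 is below 1).
Deviating from 51 to 0 saves 51 labor-hours but forfeits the deviator's share of the drop in the canal-maintenance pool: 0.48 × 51 = 24.48.
So the deviation gain is 51 − 24.48 = 26.52, and the fine must be at least 26.52 labor-hours to wipe it out.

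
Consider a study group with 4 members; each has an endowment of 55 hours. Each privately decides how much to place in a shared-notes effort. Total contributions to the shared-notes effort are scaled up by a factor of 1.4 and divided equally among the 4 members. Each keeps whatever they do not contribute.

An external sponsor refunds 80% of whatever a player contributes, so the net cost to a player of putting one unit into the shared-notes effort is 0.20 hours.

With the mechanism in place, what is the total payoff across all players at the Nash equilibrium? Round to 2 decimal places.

484.00 hours

The effective private return per unit is now (1.4/4) / 0.20 = 1.7500 > 1, so every player's dominant strategy flips to full contribution.
So the Nash equilibrium is full contribution by all 4; the group earns 4 × (55 × 0.80 + 1.4 × 55) = 484.00.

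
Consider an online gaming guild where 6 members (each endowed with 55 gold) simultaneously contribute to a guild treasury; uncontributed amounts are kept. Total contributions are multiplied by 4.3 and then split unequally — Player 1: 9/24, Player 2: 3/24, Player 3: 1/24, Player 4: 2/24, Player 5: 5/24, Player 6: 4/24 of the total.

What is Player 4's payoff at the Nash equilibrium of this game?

Each unit j contributes comes back to j as 4.3 × (j's share), so j prefers to contribute only if that share exceeds 1/4.3 = 0.2326; otherwise keeping the unit dominates.
Only Player 1 (9/24) clears that bar, contributing 55; the remaining 5 contribute 0. Total contributed: 55.
Player 4 keeps 55 and receives 4.3 × 55 × 2/24 = 19.71 from the guild treasury, for a payoff of 74.71.

74.71 gold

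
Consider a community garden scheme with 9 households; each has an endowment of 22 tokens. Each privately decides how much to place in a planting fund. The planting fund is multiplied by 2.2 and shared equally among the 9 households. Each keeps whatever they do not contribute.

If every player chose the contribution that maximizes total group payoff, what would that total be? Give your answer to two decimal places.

435.60 tokens

Each contributed unit returns 2.200 to the group as a whole (0.2444 to each of 9 players), which exceeds 1, so the social optimum is full contribution: group total = 2.200 × 198 = 435.60.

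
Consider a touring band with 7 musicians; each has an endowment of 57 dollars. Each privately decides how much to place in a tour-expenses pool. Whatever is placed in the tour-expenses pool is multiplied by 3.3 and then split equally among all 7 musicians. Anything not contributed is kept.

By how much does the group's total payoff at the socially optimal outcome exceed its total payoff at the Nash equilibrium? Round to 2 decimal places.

917.70 dollars

Each contributed unit returns 3.3/7 = 0.4714 to its contributor — below 1 — so contributing 0 is dominant for every player. At the Nash equilibrium everyone keeps their 57, and the group total is 7 × 57 = 399.
Each contributed unit returns 3.300 to the group as a whole (0.4714 to each of 7 players), which exceeds 1, so the social optimum is full contribution: group total = 3.300 × 399 = 1316.70.
Efficiency loss = 1316.70 − 399 = 917.70.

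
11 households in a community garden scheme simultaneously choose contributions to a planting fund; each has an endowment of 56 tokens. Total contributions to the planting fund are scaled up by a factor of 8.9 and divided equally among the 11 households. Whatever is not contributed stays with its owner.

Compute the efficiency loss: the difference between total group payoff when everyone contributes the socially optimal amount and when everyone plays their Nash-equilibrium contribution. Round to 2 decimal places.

Each contributed unit returns 8.9/11 = 0.8091 to its contributor — below 1 — so contributing 0 is dominant for every player. At the Nash equilibrium everyone keeps their 56, and the group total is 11 × 56 = 616.
Each contributed unit returns 8.900 to the group as a whole (0.8091 to each of 11 players), which exceeds 1, so the social optimum is full contribution: group total = 8.900 × 616 = 5482.40.
Efficiency loss = 5482.40 − 616 = 4866.40.

4866.40 tokens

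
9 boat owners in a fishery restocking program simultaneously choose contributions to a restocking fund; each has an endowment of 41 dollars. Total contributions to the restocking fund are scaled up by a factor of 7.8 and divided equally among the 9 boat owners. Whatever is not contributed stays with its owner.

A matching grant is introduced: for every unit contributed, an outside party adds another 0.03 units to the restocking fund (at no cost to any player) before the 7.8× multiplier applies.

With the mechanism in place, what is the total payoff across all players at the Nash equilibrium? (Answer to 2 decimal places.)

The effective private return is 7.8 × 1.03 / 9 = 0.8927, which is still under 1, so the mechanism doesn't change anyone's dominant strategy: zero contribution.
At the Nash equilibrium no one contributes; group total payoff = 9 × 41 = 369.

369.00 dollars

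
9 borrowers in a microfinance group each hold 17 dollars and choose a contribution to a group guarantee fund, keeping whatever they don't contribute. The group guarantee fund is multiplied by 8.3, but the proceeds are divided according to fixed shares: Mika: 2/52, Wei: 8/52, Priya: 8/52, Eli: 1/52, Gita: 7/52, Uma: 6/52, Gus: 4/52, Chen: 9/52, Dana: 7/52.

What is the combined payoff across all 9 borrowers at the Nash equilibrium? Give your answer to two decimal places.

773.50 dollars

A player with share s gets back 8.3·s per unit contributed, so full contribution is dominant for anyone with s > 1/8.3 = 0.1205 and zero contribution is dominant for anyone below.
The shares above 0.1205 belong to Wei, Priya, Gita, Chen and Dana, contributing 17 each; the remaining 4 contribute 0. Total contributed: 85.
The group guarantee fund pays out 8.3 × 85 = 705.50 in total (split across the unequal shares, but the aggregate is all that matters for the group sum).
The 4 free-riders keep 17 each, adding 68. Group total = 68 + 705.50 = 773.50.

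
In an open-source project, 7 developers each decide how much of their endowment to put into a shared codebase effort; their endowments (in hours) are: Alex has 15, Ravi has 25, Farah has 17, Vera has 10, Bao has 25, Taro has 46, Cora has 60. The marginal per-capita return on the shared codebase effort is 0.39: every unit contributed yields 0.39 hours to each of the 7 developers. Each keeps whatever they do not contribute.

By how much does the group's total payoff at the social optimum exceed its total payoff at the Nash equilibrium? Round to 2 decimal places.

The private return per contributed unit is 0.39 < 1 for everyone, so the Nash equilibrium is zero contribution and the group total is Σ E_j = 15 + 25 + 17 + 10 + 25 + 46 + 60 = 198.
Each contributed unit returns 2.730 to the group, so the social optimum is full contribution by everyone: group total = 2.730 × 198 = 540.54.
Efficiency loss = (2.730 − 1) × 198 = 342.54.

342.54 hours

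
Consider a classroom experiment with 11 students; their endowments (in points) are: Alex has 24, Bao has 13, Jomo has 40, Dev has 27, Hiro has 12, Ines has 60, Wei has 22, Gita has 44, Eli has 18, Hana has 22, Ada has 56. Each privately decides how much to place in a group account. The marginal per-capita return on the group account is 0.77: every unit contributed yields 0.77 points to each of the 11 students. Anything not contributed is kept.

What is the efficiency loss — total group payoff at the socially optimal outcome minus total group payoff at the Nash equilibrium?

The private return per contributed unit is 0.77 < 1 for everyone, so the Nash equilibrium is zero contribution and the group total is Σ E_j = 24 + 13 + 40 + 27 + 12 + 60 + 22 + 44 + 18 + 22 + 56 = 338.
Each contributed unit returns 8.470 to the group, so the social optimum is full contribution by everyone: group total = 8.470 × 338 = 2862.86.
Efficiency loss = (8.470 − 1) × 338 = 2524.86.

2524.86 points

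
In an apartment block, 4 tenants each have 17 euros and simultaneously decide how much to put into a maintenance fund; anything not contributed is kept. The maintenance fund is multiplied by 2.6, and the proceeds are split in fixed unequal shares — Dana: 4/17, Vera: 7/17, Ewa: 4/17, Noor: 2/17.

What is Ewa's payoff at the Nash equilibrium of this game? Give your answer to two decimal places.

For player j, contributing a unit is worthwhile iff 2.6 × (j's share) ≥ 1, i.e. iff j's share is at least 0.3846.
The only share above 0.3846 is Vera's 7/17, contributing 17; the remaining 3 contribute 0. Total contributed: 17.
Ewa keeps 17 and receives 2.6 × 17 × 4/17 = 10.40 from the maintenance fund, for a payoff of 27.40.

27.40 euros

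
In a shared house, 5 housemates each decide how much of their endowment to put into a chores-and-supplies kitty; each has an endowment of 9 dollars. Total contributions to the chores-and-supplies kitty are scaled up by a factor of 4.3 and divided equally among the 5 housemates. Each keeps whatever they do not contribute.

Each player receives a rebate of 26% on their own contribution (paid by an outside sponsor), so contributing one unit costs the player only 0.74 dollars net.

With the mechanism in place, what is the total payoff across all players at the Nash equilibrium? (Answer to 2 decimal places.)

205.20 dollars

Under the mechanism each unit contributed yields (4.3/5) / 0.74 = 1.1622 back to its contributor per unit of net cost, which exceeds 1, making full contribution the dominant choice for everyone.
So the Nash equilibrium is full contribution by all 5; the group earns 5 × (9 × 0.26 + 4.3 × 9) = 205.20.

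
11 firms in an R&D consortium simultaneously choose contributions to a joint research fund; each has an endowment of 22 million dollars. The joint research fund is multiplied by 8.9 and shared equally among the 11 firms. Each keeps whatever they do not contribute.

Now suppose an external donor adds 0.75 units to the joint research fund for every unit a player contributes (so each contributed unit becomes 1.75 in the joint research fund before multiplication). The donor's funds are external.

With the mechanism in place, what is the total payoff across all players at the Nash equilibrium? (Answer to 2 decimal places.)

With the mechanism, a contributed unit returns 8.9 × 1.75 / 11 = 1.4159 per unit of net cost to the contributor — now above 1 — so contributing fully is weakly dominant for every player.
So the Nash equilibrium is full contribution by all 11; the group earns 8.9 × 1.75 × 242 = 3769.15.

3769.15 million dollars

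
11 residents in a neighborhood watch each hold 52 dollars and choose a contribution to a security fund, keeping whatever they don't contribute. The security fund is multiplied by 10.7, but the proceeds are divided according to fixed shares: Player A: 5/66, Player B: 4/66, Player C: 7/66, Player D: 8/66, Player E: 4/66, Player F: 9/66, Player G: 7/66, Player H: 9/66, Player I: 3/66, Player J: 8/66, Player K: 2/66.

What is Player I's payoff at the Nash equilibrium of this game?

Player j's private return per contributed unit is 10.7 × (j's share). Contributing is weakly dominant for j when that share is at least 1/10.7 = 0.0935, and contributing 0 is dominant otherwise.
Player C, Player D, Player F, Player G, Player H and Player J are above the threshold, contributing 52 each; the remaining 5 contribute 0. Total contributed: 312.
Player I keeps 52 and receives 10.7 × 312 × 3/66 = 151.75 from the security fund, for a payoff of 203.75.

203.75 dollars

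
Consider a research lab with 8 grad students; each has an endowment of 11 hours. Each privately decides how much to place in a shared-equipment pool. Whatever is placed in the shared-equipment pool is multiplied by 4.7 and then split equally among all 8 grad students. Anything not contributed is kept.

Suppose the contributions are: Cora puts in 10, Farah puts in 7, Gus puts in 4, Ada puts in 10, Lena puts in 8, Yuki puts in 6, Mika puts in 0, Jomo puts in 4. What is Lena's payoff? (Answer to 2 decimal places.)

31.79 hours

Total contributed: 10 + 7 + 4 + 10 + 8 + 6 + 0 + 4 = 49.
Each receives 4.7 × 49 / 8 = 28.79 from the shared-equipment pool.
Lena keeps 11 − 8 = 3, so Lena's payoff is 3 + 28.79 = 31.79.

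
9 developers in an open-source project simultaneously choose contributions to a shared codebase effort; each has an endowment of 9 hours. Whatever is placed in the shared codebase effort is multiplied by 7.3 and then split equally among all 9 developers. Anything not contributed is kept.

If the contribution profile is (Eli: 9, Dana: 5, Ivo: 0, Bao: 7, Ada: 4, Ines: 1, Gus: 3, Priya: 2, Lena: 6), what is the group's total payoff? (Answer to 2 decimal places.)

Total contributed: 9 + 5 + 0 + 7 + 4 + 1 + 3 + 2 + 6 = 37; total kept: 9 × 9 − 37 = 44.
The shared codebase effort pays out 7.3 × 37 = 270.10 in aggregate.
Group total = 44 + 270.10 = 314.10.

314.10 hours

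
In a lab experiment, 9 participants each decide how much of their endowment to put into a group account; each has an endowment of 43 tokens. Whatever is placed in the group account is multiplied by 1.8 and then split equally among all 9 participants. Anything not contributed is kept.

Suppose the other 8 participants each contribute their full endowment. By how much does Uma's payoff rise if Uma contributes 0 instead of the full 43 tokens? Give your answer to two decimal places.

Switching from a contribution of 43 to 0 lets Uma keep an extra 43 tokens, but lowers the group account by 43, which costs Uma their own share of that drop: 1.8/9 × 43 = 8.60.
Net gain = 43 − 8.60 = 34.40. The private return per contributed unit (0.2000) is below 1, so free-riding is indeed the best response regardless of what the others do.

34.40 tokens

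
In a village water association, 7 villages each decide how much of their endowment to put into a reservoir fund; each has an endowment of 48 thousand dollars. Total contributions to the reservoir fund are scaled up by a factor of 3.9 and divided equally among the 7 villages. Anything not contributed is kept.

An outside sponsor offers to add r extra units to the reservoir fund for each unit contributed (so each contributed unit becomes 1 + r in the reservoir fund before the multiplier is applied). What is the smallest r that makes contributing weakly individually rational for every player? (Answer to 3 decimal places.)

With matching at rate r, one contributed unit becomes (1 + r) in the reservoir fund and returns 3.9 × (1 + r) / 7 to the contributor.
Setting this equal to 1: 1 + r = 7/3.9 = 1.7949.
So the minimum matching rate is r = 1.7949 − 1 = 0.795.

0.795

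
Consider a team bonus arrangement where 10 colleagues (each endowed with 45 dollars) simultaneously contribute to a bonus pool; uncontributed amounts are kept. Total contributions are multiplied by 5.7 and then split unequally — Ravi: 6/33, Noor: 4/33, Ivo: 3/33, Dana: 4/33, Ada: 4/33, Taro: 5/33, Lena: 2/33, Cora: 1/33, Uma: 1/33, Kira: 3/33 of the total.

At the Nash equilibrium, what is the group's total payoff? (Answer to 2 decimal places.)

661.50 dollars

Player j's private return per contributed unit is 5.7 × (j's share). Contributing is weakly dominant for j when that share is at least 1/5.7 = 0.1754, and contributing 0 is dominant otherwise.
Ravi alone (share 6/33) is above the threshold, contributing 45; the remaining 9 contribute 0. Total contributed: 45.
The bonus pool pays out 5.7 × 45 = 256.50 in total (split across the unequal shares, but the aggregate is all that matters for the group sum).
The 9 free-riders keep 45 each, adding 405. Group total = 405 + 256.50 = 661.50.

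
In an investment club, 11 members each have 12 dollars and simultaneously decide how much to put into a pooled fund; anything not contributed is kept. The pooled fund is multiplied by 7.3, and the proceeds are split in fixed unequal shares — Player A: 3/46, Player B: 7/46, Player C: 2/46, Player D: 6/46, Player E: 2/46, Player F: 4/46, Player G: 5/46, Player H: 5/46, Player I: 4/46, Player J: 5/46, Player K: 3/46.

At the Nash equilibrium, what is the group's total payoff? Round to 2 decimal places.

207.60 dollars

For player j, contributing a unit is worthwhile iff 7.3 × (j's share) ≥ 1, i.e. iff j's share is at least 0.1370.
Player B alone (share 7/46) is above the threshold, contributing 12; the remaining 10 contribute 0. Total contributed: 12.
The pooled fund pays out 7.3 × 12 = 87.60 in total (split across the unequal shares, but the aggregate is all that matters for the group sum).
The 10 free-riders keep 12 each, adding 120. Group total = 120 + 87.60 = 207.60.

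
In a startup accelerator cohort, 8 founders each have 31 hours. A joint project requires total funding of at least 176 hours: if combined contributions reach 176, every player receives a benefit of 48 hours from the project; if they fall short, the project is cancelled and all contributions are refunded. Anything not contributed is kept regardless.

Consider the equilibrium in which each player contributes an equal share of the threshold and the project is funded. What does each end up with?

57 hours

Equal share of the threshold: 176/8 = 22.
At this profile no one gains by cutting their contribution: any cut drops the total below 176, the project is cancelled, contributions are refunded, and the deviator ends with 31, which is less than 31 − 22 + 48 = 57. Contributing more than 22 just wastes the excess. So contributing exactly 22 is a best response.
Each player's payoff: 31 − 22 + 48 = 57.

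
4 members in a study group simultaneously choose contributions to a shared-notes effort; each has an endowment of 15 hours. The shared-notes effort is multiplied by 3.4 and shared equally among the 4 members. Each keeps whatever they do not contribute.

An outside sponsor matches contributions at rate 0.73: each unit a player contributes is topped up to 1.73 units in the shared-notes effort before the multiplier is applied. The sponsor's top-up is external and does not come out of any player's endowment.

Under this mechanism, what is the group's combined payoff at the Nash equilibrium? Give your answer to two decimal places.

352.92 hours

The effective private return per unit is now 3.4 × 1.73 / 4 = 1.4705 > 1, so every player's dominant strategy flips to full contribution.
At the Nash equilibrium everyone contributes 15. Group total payoff = 3.4 × 1.73 × 60 = 352.92.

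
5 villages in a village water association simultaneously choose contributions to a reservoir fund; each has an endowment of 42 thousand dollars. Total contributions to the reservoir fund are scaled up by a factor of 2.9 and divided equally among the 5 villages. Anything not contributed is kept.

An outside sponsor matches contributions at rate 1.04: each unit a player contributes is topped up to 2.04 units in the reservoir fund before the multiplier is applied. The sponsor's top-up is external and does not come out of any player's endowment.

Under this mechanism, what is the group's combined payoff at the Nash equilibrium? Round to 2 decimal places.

1242.36 thousand dollars

With the mechanism, a contributed unit returns 2.9 × 2.04 / 5 = 1.1832 per unit of net cost to the contributor — now above 1 — so contributing fully is weakly dominant for every player.
So the Nash equilibrium is full contribution by all 5; the group earns 2.9 × 2.04 × 210 = 1242.36.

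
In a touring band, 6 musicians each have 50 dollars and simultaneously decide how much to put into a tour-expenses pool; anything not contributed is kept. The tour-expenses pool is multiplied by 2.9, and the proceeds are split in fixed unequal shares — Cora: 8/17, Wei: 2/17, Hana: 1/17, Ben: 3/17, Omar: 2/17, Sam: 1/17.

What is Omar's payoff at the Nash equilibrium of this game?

67.06 dollars

Player j's private return per contributed unit is 2.9 × (j's share). Contributing is weakly dominant for j when that share is at least 1/2.9 = 0.3448, and contributing 0 is dominant otherwise.
The only share above 0.3448 is Cora's 8/17, contributing 50; the remaining 5 contribute 0. Total contributed: 50.
Omar keeps 50 and receives 2.9 × 50 × 2/17 = 17.06 from the tour-expenses pool, for a payoff of 67.06.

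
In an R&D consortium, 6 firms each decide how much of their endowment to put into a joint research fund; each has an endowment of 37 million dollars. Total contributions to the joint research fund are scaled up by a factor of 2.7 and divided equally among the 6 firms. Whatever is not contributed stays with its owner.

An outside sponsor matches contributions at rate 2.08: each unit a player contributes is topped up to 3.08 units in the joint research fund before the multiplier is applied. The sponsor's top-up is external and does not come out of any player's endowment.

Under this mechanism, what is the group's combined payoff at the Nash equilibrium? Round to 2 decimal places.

1846.15 million dollars

The effective private return per unit is now 2.7 × 3.08 / 6 = 1.3860 > 1, so every player's dominant strategy flips to full contribution.
At the Nash equilibrium everyone contributes 37. Group total payoff = 2.7 × 3.08 × 222 = 1846.15.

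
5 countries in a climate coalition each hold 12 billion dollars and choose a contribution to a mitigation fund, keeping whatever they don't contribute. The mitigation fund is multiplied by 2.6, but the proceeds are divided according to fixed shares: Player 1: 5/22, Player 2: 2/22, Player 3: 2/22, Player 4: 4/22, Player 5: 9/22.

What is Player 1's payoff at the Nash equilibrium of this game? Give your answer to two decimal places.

A player with share s gets back 2.6·s per unit contributed, so full contribution is dominant for anyone with s > 1/2.6 = 0.3846 and zero contribution is dominant for anyone below.
The only share above 0.3846 is Player 5's 9/22, contributing 12; the remaining 4 contribute 0. Total contributed: 12.
Player 1 keeps 12 and receives 2.6 × 12 × 5/22 = 7.09 from the mitigation fund, for a payoff of 19.09.

19.09 billion dollars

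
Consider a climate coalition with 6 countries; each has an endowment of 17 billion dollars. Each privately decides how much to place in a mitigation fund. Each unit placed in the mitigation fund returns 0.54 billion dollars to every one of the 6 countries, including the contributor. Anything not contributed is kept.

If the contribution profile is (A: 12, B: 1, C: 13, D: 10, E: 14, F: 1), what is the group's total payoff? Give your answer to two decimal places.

Total contributed: 12 + 1 + 13 + 10 + 14 + 1 = 51; total kept: 6 × 17 − 51 = 51.
The mitigation fund pays out 0.54 × 6 × 51 = 165.24 in aggregate.
Group total = 51 + 165.24 = 216.24.

216.24 billion dollars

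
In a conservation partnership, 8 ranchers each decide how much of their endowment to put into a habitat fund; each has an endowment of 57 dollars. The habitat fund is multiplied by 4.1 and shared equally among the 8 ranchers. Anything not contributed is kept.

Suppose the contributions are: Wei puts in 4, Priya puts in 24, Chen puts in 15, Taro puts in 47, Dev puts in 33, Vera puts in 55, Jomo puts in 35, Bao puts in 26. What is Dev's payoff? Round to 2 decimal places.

146.49 dollars

Total contributed: 4 + 24 + 15 + 47 + 33 + 55 + 35 + 26 = 239.
Each receives 4.1 × 239 / 8 = 122.49 from the habitat fund.
Dev keeps 57 − 33 = 24, so Dev's payoff is 24 + 122.49 = 146.49.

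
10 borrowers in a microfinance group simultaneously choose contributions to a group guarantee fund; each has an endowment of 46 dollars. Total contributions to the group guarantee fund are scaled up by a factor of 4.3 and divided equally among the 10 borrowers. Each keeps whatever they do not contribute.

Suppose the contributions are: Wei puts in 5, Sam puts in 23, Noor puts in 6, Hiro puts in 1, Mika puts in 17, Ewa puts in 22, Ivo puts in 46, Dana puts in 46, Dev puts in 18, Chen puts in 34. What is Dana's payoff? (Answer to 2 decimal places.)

93.74 dollars

Total contributed: 5 + 23 + 6 + 1 + 17 + 22 + 46 + 46 + 18 + 34 = 218.
Each receives 4.3 × 218 / 10 = 93.74 from the group guarantee fund.
Dana keeps 46 − 46 = 0, so Dana's payoff is 0 + 93.74 = 93.74.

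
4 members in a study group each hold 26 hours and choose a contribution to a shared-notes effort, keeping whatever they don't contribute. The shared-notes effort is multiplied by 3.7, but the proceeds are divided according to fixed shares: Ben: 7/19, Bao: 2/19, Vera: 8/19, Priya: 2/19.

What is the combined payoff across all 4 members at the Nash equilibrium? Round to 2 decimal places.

For player j, contributing a unit is worthwhile iff 3.7 × (j's share) ≥ 1, i.e. iff j's share is at least 0.2703.
Ben and Vera are above the threshold, contributing 26 each; the remaining 2 contribute 0. Total contributed: 52.
The shared-notes effort pays out 3.7 × 52 = 192.40 in total (split across the unequal shares, but the aggregate is all that matters for the group sum).
The 2 free-riders keep 26 each, adding 52. Group total = 52 + 192.40 = 244.40.

244.40 hours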